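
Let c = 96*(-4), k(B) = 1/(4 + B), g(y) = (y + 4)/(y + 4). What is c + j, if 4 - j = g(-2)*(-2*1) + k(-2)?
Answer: -757/2 ≈ -378.50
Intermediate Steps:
g(y) = 1 (g(y) = (4 + y)/(4 + y) = 1)
c = -384
j = 11/2 (j = 4 - (1*(-2*1) + 1/(4 - 2)) = 4 - (1*(-2) + 1/2) = 4 - (-2 + ½) = 4 - 1*(-3/2) = 4 + 3/2 = 11/2 ≈ 5.5000)
c + j = -384 + 11/2 = -757/2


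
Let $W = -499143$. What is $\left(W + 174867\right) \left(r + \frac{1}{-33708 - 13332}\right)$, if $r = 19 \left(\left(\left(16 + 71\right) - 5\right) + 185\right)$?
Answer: $- \frac{6448604393137}{3920} \approx -1.6451 \cdot 10^{9}$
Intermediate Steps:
$r = 5073$ ($r = 19 \left(\left(87 - 5\right) + 185\right) = 19 \left(82 + 185\right) = 19 \cdot 267 = 5073$)
$\left(W + 174867\right) \left(r + \frac{1}{-33708 - 13332}\right) = \left(-499143 + 174867\right) \left(5073 + \frac{1}{-33708 - 13332}\right) = - 324276 \left(5073 + \frac{1}{-33708 - 13332}\right) = - 324276 \left(5073 + \frac{1}{-47040}\right) = - 324276 \left(5073 - \frac{1}{47040}\right) = \left(-324276\right) \frac{238633919}{47040} = - \frac{6448604393137}{3920}$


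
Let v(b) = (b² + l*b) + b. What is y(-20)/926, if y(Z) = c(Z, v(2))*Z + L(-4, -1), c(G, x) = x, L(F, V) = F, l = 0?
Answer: -62/463 ≈ -0.13391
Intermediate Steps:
v(b) = b + b² (v(b) = (b² + 0*b) + b = (b² + 0) + b = b² + b = b + b²)
y(Z) = -4 + 6*Z (y(Z) = (2*(1 + 2))*Z - 4 = (2*3)*Z - 4 = 6*Z - 4 = -4 + 6*Z)
y(-20)/926 = (-4 + 6*(-20))/926 = (-4 - 120)*(1/926) = -124*1/926 = -62/463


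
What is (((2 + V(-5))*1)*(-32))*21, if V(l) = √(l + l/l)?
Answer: -1344 - 1344*I ≈ -1344.0 - 1344.0*I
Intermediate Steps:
V(l) = √(1 + l) (V(l) = √(l + 1) = √(1 + l))
(((2 + V(-5))*1)*(-32))*21 = (((2 + √(1 - 5))*1)*(-32))*21 = (((2 + √(-4))*1)*(-32))*21 = (((2 + 2*I)*1)*(-32))*21 = ((2 + 2*I)*(-32))*21 = (-64 - 64*I)*21 = -1344 - 1344*I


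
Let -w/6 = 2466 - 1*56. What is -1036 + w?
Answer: -15496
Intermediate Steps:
w = -14460 (w = -6*(2466 - 1*56) = -6*(2466 - 56) = -6*2410 = -14460)
-1036 + w = -1036 - 14460 = -15496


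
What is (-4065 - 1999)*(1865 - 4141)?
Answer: 13801664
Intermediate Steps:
(-4065 - 1999)*(1865 - 4141) = -6064*(-2276) = 13801664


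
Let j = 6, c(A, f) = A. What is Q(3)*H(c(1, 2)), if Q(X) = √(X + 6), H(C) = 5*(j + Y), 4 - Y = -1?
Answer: 165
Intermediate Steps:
Y = 5 (Y = 4 - 1*(-1) = 4 + 1 = 5)
H(C) = 55 (H(C) = 5*(6 + 5) = 5*11 = 55)
Q(X) = √(6 + X)
Q(3)*H(c(1, 2)) = √(6 + 3)*55 = √9*55 = 3*55 = 165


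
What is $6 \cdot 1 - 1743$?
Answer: $-1737$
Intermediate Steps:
$6 \cdot 1 - 1743 = 6 - 1743 = -1737$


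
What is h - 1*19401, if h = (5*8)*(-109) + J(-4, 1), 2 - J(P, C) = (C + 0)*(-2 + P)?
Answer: -23753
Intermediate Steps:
J(P, C) = 2 - C*(-2 + P) (J(P, C) = 2 - (C + 0)*(-2 + P) = 2 - C*(-2 + P))
h = -4352 (h = (5*8)*(-109) + (2 + 2*1 - 1*1*(-4)) = 40*(-109) + (2 + 2 + 4) = -4360 + 8 = -4352)
h - 1*19401 = -4352 - 1*19401 = -4352 - 19401 = -23753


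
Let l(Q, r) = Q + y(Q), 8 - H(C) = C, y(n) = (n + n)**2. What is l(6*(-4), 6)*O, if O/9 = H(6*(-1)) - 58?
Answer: -902880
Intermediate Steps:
y(n) = 4*n**2 (y(n) = (2*n)**2 = 4*n**2)
H(C) = 8 - C
O = -396 (O = 9*((8 - 6*(-1)) - 58) = 9*((8 - 1*(-6)) - 58) = 9*((8 + 6) - 58) = 9*(14 - 58) = 9*(-44) = -396)
l(Q, r) = Q + 4*Q**2
l(6*(-4), 6)*O = ((6*(-4))*(1 + 4*(6*(-4))))*(-396) = -24*(1 + 4*(-24))*(-396) = -24*(1 - 96)*(-396) = -24*(-95)*(-396) = 2280*(-396) = -902880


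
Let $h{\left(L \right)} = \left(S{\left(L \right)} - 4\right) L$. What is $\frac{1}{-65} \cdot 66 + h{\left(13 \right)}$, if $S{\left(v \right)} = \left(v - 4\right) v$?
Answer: $\frac{95419}{65} \approx 1468.0$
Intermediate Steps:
$S{\left(v \right)} = v \left(-4 + v\right)$ ($S{\left(v \right)} = \left(-4 + v\right) v = v \left(-4 + v\right)$)
$h{\left(L \right)} = L \left(-4 + L \left(-4 + L\right)\right)$ ($h{\left(L \right)} = \left(L \left(-4 + L\right) - 4\right) L = \left(-4 + L \left(-4 + L\right)\right) L = L \left(-4 + L \left(-4 + L\right)\right)$)
$\frac{1}{-65} \cdot 66 + h{\left(13 \right)} = \frac{1}{-65} \cdot 66 + 13 \left(-4 + 13 \left(-4 + 13\right)\right) = \left(- \frac{1}{65}\right) 66 + 13 \left(-4 + 13 \cdot 9\right) = - \frac{66}{65} + 13 \left(-4 + 117\right) = - \frac{66}{65} + 13 \cdot 113 = - \frac{66}{65} + 1469 = \frac{95419}{65}$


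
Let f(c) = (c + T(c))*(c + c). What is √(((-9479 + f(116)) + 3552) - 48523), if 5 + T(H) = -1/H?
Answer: 10*I*√287 ≈ 169.41*I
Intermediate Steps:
T(H) = -5 - 1/H
f(c) = 2*c*(-5 + c - 1/c) (f(c) = (c + (-5 - 1/c))*(c + c) = (-5 + c - 1/c)*(2*c) = 2*c*(-5 + c - 1/c))
√(((-9479 + f(116)) + 3552) - 48523) = √(((-9479 + (-2 + 2*116*(-5 + 116))) + 3552) - 48523) = √(((-9479 + (-2 + 2*116*111)) + 3552) - 48523) = √(((-9479 + (-2 + 25752)) + 3552) - 48523) = √(((-9479 + 25750) + 3552) - 48523) = √((16271 + 3552) - 48523) = √(19823 - 48523) = √(-28700) = 10*I*√287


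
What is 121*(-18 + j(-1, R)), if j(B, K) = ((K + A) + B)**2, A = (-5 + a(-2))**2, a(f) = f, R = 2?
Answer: 300322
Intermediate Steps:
A = 49 (A = (-5 - 2)**2 = (-7)**2 = 49)
j(B, K) = (49 + B + K)**2 (j(B, K) = ((K + 49) + B)**2 = ((49 + K) + B)**2 = (49 + B + K)**2)
121*(-18 + j(-1, R)) = 121*(-18 + (49 - 1 + 2)**2) = 121*(-18 + 50**2) = 121*(-18 + 2500) = 121*2482 = 300322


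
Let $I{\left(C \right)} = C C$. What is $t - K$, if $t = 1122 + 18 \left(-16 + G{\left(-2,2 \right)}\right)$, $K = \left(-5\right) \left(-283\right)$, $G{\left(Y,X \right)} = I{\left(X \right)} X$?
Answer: $-437$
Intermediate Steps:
$I{\left(C \right)} = C^{2}$
$G{\left(Y,X \right)} = X^{3}$ ($G{\left(Y,X \right)} = X^{2} X = X^{3}$)
$K = 1415$
$t = 978$ ($t = 1122 + 18 \left(-16 + 2^{3}\right) = 1122 + 18 \left(-16 + 8\right) = 1122 + 18 \left(-8\right) = 1122 - 144 = 978$)
$t - K = 978 - 1415 = -437$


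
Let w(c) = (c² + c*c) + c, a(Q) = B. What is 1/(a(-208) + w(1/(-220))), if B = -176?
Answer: -24200/4259309 ≈ -0.0056817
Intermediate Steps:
a(Q) = -176
w(c) = c + 2*c² (w(c) = (c² + c²) + c = 2*c² + c = c + 2*c²)
1/(a(-208) + w(1/(-220))) = 1/(-176 + (1 + 2/(-220))/(-220)) = 1/(-176 - (1 + 2*(-1/220))/220) = 1/(-176 - (1 - 1/110)/220) = 1/(-176 - 1/220*109/110) = 1/(-176 - 109/24200) = 1/(-4259309/24200) = -24200/4259309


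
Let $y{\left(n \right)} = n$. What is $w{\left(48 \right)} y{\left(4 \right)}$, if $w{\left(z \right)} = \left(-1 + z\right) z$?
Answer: $9024$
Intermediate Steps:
$w{\left(z \right)} = z \left(-1 + z\right)$
$w{\left(48 \right)} y{\left(4 \right)} = 48 \left(-1 + 48\right) 4 = 48 \cdot 47 \cdot 4 = 2256 \cdot 4 = 9024$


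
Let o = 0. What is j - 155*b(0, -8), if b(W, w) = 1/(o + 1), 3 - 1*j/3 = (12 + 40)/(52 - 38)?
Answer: -1100/7 ≈ -157.14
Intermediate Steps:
j = -15/7 (j = 9 - 3*(12 + 40)/(52 - 38) = 9 - 156/14 = 9 - 3*26/7 = 9 - 78/7 = -15/7 ≈ -2.1429)
b(W, w) = 1 (b(W, w) = 1/(0 + 1) = 1/1 = 1)
j - 155*b(0, -8) = -15/7 - 155*1 = -15/7 - 155 = -1100/7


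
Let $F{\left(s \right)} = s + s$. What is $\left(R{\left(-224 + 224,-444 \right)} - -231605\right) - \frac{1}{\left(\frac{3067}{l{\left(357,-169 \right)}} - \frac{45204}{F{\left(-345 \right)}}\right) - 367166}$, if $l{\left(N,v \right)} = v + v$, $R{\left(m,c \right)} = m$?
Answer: $\frac{3304898811184835}{14269548633} \approx 2.3161 \cdot 10^{5}$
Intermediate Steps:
$F{\left(s \right)} = 2 s$
$l{\left(N,v \right)} = 2 v$
$\left(R{\left(-224 + 224,-444 \right)} - -231605\right) - \frac{1}{\left(\frac{3067}{l{\left(357,-169 \right)}} - \frac{45204}{F{\left(-345 \right)}}\right) - 367166} = \left(\left(-224 + 224\right) - -231605\right) - \frac{1}{\left(\frac{3067}{2 \left(-169\right)} - \frac{45204}{2 \left(-345\right)}\right) - 367166} = \left(0 + 231605\right) - \frac{1}{\left(\frac{3067}{-338} - \frac{45204}{-690}\right) - 367166} = 231605 - \frac{1}{\left(3067 \left(- \frac{1}{338}\right) - - \frac{7534}{115}\right) - 367166} = 231605 - \frac{1}{\left(- \frac{3067}{338} + \frac{7534}{115}\right) - 367166} = 231605 - \frac{1}{\frac{2193787}{38870} - 367166} = 231605 - \frac{1}{- \frac{14269548633}{38870}} = 231605 - - \frac{38870}{14269548633} = 231605 + \frac{38870}{14269548633} = \frac{3304898811184835}{14269548633}$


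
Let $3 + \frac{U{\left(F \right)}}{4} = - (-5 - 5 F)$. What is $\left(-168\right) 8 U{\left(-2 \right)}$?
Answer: $43008$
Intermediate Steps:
$U{\left(F \right)} = 8 + 20 F$ ($U{\left(F \right)} = -12 + 4 \left(- (-5 - 5 F)\right) = -12 + 4 \left(5 + 5 F\right) = -12 + \left(20 + 20 F\right) = 8 + 20 F$)
$\left(-168\right) 8 U{\left(-2 \right)} = \left(-168\right) 8 \left(8 + 20 \left(-2\right)\right) = - 1344 \left(8 - 40\right) = \left(-1344\right) \left(-32\right) = 43008$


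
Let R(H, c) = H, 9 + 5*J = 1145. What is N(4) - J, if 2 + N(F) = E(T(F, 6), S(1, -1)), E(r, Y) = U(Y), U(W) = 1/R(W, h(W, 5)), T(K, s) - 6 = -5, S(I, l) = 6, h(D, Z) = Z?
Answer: -6871/30 ≈ -229.03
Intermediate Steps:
J = 1136/5 (J = -9/5 + (1/5)*1145 = -9/5 + 229 = 1136/5 ≈ 227.20)
T(K, s) = 1 (T(K, s) = 6 - 5 = 1)
U(W) = 1/W
E(r, Y) = 1/Y
N(F) = -11/6 (N(F) = -2 + 1/6 = -11/6)
N(4) - J = -11/6 - 1*1136/5 = -11/6 - 1136/5 = -6871/30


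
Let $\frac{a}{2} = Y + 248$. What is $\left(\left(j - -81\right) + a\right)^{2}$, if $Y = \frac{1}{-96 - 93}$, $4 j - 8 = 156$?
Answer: $\frac{13642240000}{35721} \approx 3.8191 \cdot 10^{5}$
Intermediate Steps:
$j = 41$ ($j = 2 + \frac{1}{4} \cdot 156 = 2 + 39 = 41$)
$Y = - \frac{1}{189}$ ($Y = \frac{1}{-189} = - \frac{1}{189} \approx -0.005291$)
$a = \frac{93742}{189}$ ($a = 2 \left(- \frac{1}{189} + 248\right) = 2 \cdot \frac{46871}{189} = \frac{93742}{189} \approx 495.99$)
$\left(\left(j - -81\right) + a\right)^{2} = \left(\left(41 - -81\right) + \frac{93742}{189}\right)^{2} = \left(\left(41 + 81\right) + \frac{93742}{189}\right)^{2} = \left(122 + \frac{93742}{189}\right)^{2} = \left(\frac{116800}{189}\right)^{2} = \frac{13642240000}{35721}$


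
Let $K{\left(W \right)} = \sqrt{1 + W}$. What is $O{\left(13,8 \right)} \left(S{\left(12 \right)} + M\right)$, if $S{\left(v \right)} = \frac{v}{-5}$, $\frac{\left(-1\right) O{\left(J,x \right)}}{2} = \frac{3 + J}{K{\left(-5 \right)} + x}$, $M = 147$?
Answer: $- \frac{46272}{85} + \frac{11568 i}{85} \approx -544.38 + 136.09 i$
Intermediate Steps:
$O{\left(J,x \right)} = - \frac{2 \left(3 + J\right)}{x + 2 i}$ ($O{\left(J,x \right)} = - 2 \frac{3 + J}{\sqrt{1 - 5} + x} = - 2 \frac{3 + J}{\sqrt{-4} + x} = - 2 \frac{3 + J}{2 i + x} = - 2 \frac{3 + J}{x + 2 i} = - \frac{2 \left(3 + J\right)}{x + 2 i}$)
$S{\left(v \right)} = - \frac{v}{5}$ ($S{\left(v \right)} = v \left(- \frac{1}{5}\right) = - \frac{v}{5}$)
$O{\left(13,8 \right)} \left(S{\left(12 \right)} + M\right) = \frac{2 \left(-3 - 13\right)}{8 + 2 i} \left(\left(- \frac{1}{5}\right) 12 + 147\right) = 2 \frac{8 - 2 i}{68} \left(-3 - 13\right) \left(- \frac{12}{5} + 147\right) = 2 \frac{8 - 2 i}{68} \left(-16\right) \frac{723}{5} = \left(- \frac{64}{17} + \frac{16 i}{17}\right) \frac{723}{5} = - \frac{46272}{85} + \frac{11568 i}{85}$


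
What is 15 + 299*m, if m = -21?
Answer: -6264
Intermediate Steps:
15 + 299*m = 15 + 299*(-21) = 15 - 6279 = -6264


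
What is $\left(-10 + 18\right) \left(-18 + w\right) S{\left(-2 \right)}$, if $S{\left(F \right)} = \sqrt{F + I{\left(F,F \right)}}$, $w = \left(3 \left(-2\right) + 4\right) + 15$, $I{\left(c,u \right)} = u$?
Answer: $- 80 i \approx - 80.0 i$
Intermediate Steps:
$w = 13$ ($w = \left(-6 + 4\right) + 15 = -2 + 15 = 13$)
$S{\left(F \right)} = \sqrt{2} \sqrt{F}$ ($S{\left(F \right)} = \sqrt{F + F} = \sqrt{2 F} = \sqrt{2} \sqrt{F}$)
$\left(-10 + 18\right) \left(-18 + w\right) S{\left(-2 \right)} = \left(-10 + 18\right) \left(-18 + 13\right) \sqrt{2} \sqrt{-2} = 8 \left(-5\right) \sqrt{2} i \sqrt{2} = - 40 \cdot 2 i = - 80 i$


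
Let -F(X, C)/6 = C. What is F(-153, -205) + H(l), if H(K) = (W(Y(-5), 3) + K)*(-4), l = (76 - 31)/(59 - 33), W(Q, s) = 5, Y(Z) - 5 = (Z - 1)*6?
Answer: 15640/13 ≈ 1203.1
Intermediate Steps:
F(X, C) = -6*C
Y(Z) = -1 + 6*Z (Y(Z) = 5 + (Z - 1)*6 = 5 + (-1 + Z)*6 = 5 + (-6 + 6*Z) = -1 + 6*Z)
l = 45/26 ≈ 1.7308
H(K) = -20 - 4*K (H(K) = (5 + K)*(-4) = -20 - 4*K)
F(-153, -205) + H(l) = -6*(-205) + (-20 - 4*45/26) = 1230 + (-20 - 90/13) = 1230 - 350/13 = 15640/13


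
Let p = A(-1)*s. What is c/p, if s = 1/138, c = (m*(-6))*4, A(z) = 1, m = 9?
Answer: -29808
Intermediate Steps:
c = -216 (c = (9*(-6))*4 = -54*4 = -216)
s = 1/138 ≈ 0.0072464
p = 1/138 (p = 1*(1/138) = 1/138 ≈ 0.0072464)
c/p = -216/1/138 = -216*138 = -29808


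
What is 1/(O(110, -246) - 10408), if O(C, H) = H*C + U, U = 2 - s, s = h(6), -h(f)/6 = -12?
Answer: -1/37538 ≈ -2.6640e-5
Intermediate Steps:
h(f) = 72 (h(f) = -6*(-12) = 72)
s = 72
U = -70 (U = 2 - 1*72 = 2 - 72 = -70)
O(C, H) = -70 + C*H (O(C, H) = H*C - 70 = C*H - 70 = -70 + C*H)
1/(O(110, -246) - 10408) = 1/((-70 + 110*(-246)) - 10408) = 1/((-70 - 27060) - 10408) = 1/(-27130 - 10408) = 1/(-37538) = -1/37538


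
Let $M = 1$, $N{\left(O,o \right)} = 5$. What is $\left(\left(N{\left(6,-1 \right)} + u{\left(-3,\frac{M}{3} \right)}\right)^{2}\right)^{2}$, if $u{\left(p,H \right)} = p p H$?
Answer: $4096$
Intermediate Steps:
$u{\left(p,H \right)} = H p^{2}$ ($u{\left(p,H \right)} = p^{2} H = H p^{2}$)
$\left(\left(N{\left(6,-1 \right)} + u{\left(-3,\frac{M}{3} \right)}\right)^{2}\right)^{2} = \left(\left(5 + 1 \cdot \frac{1}{3} \left(-3\right)^{2}\right)^{2}\right)^{2} = \left(\left(5 + 1 \cdot \frac{1}{3} \cdot 9\right)^{2}\right)^{2} = \left(\left(5 + \frac{1}{3} \cdot 9\right)^{2}\right)^{2} = \left(\left(5 + 3\right)^{2}\right)^{2} = \left(8^{2}\right)^{2} = 64^{2} = 4096$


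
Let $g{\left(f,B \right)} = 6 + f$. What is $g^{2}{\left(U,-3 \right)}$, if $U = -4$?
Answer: $4$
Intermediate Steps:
$g^{2}{\left(U,-3 \right)} = \left(6 - 4\right)^{2} = 2^{2} = 4$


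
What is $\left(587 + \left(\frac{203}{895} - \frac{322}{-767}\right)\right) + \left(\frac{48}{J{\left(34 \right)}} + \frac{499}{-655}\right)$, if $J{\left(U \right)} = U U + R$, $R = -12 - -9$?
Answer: $\frac{60855897272627}{103685732995} \approx 586.93$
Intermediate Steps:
$R = -3$ ($R = -12 + 9 = -3$)
$J{\left(U \right)} = -3 + U^{2}$ ($J{\left(U \right)} = U U - 3 = U^{2} - 3 = -3 + U^{2}$)
$\left(587 + \left(\frac{203}{895} - \frac{322}{-767}\right)\right) + \left(\frac{48}{J{\left(34 \right)}} + \frac{499}{-655}\right) = \left(587 + \left(\frac{203}{895} - \frac{322}{-767}\right)\right) + \left(\frac{48}{-3 + 34^{2}} + \frac{499}{-655}\right) = \left(587 + \left(203 \cdot \frac{1}{895} - - \frac{322}{767}\right)\right) + \left(\frac{48}{-3 + 1156} + 499 \left(- \frac{1}{655}\right)\right) = \left(587 + \left(\frac{203}{895} + \frac{322}{767}\right)\right) - \left(\frac{499}{655} - \frac{48}{1153}\right) = \left(587 + \frac{443891}{686465}\right) + \left(48 \cdot \frac{1}{1153} - \frac{499}{655}\right) = \frac{403398846}{686465} + \left(\frac{48}{1153} - \frac{499}{655}\right) = \frac{403398846}{686465} - \frac{543907}{755215} = \frac{60855897272627}{103685732995}$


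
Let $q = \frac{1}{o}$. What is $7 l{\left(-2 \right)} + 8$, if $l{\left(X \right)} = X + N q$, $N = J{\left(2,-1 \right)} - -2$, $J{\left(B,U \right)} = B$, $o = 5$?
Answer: $- \frac{2}{5} \approx -0.4$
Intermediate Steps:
$N = 4$ ($N = 2 - -2 = 2 + 2 = 4$)
$q = \frac{1}{5} \approx 0.2$
$l{\left(X \right)} = \frac{4}{5} + X$ ($l{\left(X \right)} = X + 4 \cdot \frac{1}{5} = X + \frac{4}{5} = \frac{4}{5} + X$)
$7 l{\left(-2 \right)} + 8 = 7 \left(\frac{4}{5} - 2\right) + 8 = 7 \left(- \frac{6}{5}\right) + 8 = - \frac{42}{5} + 8 = - \frac{2}{5}$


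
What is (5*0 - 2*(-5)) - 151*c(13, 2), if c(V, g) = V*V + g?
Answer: -25811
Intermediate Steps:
c(V, g) = g + V**2 (c(V, g) = V**2 + g = g + V**2)
(5*0 - 2*(-5)) - 151*c(13, 2) = (5*0 - 2*(-5)) - 151*(2 + 13**2) = (0 + 10) - 151*(2 + 169) = 10 - 151*171 = 10 - 25821 = -25811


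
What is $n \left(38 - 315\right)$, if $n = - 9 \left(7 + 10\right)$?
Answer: $42381$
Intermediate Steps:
$n = -153$ ($n = \left(-9\right) 17 = -153$)
$n \left(38 - 315\right) = - 153 \left(38 - 315\right) = \left(-153\right) \left(-277\right) = 42381$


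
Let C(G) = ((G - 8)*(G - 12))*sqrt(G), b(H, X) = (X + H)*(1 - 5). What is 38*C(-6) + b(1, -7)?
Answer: 24 + 9576*I*sqrt(6) ≈ 24.0 + 23456.0*I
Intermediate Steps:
b(H, X) = -4*H - 4*X (b(H, X) = (H + X)*(-4) = -4*H - 4*X)
C(G) = sqrt(G)*(-12 + G)*(-8 + G) (C(G) = ((-8 + G)*(-12 + G))*sqrt(G) = ((-12 + G)*(-8 + G))*sqrt(G) = sqrt(G)*(-12 + G)*(-8 + G))
38*C(-6) + b(1, -7) = 38*(sqrt(-6)*(96 + (-6)**2 - 20*(-6))) + (-4*1 - 4*(-7)) = 38*((I*sqrt(6))*(96 + 36 + 120)) + (-4 + 28) = 38*((I*sqrt(6))*252) + 24 = 38*(252*I*sqrt(6)) + 24 = 9576*I*sqrt(6) + 24 = 24 + 9576*I*sqrt(6)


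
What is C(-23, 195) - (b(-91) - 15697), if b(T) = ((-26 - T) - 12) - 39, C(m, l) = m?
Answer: 15660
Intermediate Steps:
b(T) = -77 - T (b(T) = (-38 - T) - 39 = -77 - T)
C(-23, 195) - (b(-91) - 15697) = -23 - ((-77 - 1*(-91)) - 15697) = -23 - ((-77 + 91) - 15697) = -23 - (14 - 15697) = -23 - 1*(-15683) = -23 + 15683 = 15660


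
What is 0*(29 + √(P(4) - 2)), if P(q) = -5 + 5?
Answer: 0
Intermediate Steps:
P(q) = 0
0*(29 + √(P(4) - 2)) = 0*(29 + √(0 - 2)) = 0*(29 + √(-2)) = 0*(29 + I*√2) = 0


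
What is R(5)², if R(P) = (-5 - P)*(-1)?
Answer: 100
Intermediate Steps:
R(P) = 5 + P
R(5)² = (5 + 5)² = 10² = 100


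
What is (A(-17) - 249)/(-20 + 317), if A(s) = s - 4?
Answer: -10/11 ≈ -0.90909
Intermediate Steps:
A(s) = -4 + s
(A(-17) - 249)/(-20 + 317) = ((-4 - 17) - 249)/(-20 + 317) = (-21 - 249)/297 = -270*1/297 = -10/11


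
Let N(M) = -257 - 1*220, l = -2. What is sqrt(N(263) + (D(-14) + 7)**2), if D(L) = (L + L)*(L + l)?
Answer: 2*sqrt(51637) ≈ 454.48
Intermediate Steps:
N(M) = -477 (N(M) = -257 - 220 = -477)
D(L) = 2*L*(-2 + L) (D(L) = (L + L)*(L - 2) = (2*L)*(-2 + L) = 2*L*(-2 + L))
sqrt(N(263) + (D(-14) + 7)**2) = sqrt(-477 + (2*(-14)*(-2 - 14) + 7)**2) = sqrt(-477 + (2*(-14)*(-16) + 7)**2) = sqrt(-477 + (448 + 7)**2) = sqrt(-477 + 455**2) = sqrt(-477 + 207025) = sqrt(206548) = 2*sqrt(51637)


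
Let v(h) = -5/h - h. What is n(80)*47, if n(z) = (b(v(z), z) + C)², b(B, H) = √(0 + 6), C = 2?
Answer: 470 + 188*√6 ≈ 930.50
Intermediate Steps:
v(h) = -h - 5/h
b(B, H) = √6
n(z) = (2 + √6)² (n(z) = (√6 + 2)² = (2 + √6)²)
n(80)*47 = (2 + √6)²*47 = 47*(2 + √6)²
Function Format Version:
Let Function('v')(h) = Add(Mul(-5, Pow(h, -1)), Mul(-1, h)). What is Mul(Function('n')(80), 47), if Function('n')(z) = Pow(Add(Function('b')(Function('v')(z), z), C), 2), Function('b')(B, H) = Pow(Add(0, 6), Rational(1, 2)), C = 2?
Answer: Add(470, Mul(188, Pow(6, Rational(1, 2)))) ≈ 930.50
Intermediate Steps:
Function('v')(h) = Add(Mul(-1, h), Mul(-5, Pow(h, -1)))
Function('b')(B, H) = Pow(6, Rational(1, 2))
Function('n')(z) = Pow(Add(2, Pow(6, Rational(1, 2))), 2) (Function('n')(z) = Pow(Add(Pow(6, Rational(1, 2)), 2), 2) = Pow(Add(2, Pow(6, Rational(1, 2))), 2))
Mul(Function('n')(80), 47) = Mul(Pow(Add(2, Pow(6, Rational(1, 2))), 2), 47) = Mul(47, Pow(Add(2, Pow(6, Rational(1, 2))), 2))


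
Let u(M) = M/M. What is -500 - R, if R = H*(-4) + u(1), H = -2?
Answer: -509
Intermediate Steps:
u(M) = 1
R = 9 (R = -2*(-4) + 1 = 8 + 1 = 9)
-500 - R = -500 - 1*9 = -500 - 9 = -509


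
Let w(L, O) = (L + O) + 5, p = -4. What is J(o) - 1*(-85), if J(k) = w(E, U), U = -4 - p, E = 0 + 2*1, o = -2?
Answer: 92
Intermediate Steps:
E = 2 (E = 0 + 2 = 2)
U = 0 (U = -4 - 1*(-4) = -4 + 4 = 0)
w(L, O) = 5 + L + O
J(k) = 7 (J(k) = 5 + 2 + 0 = 7)
J(o) - 1*(-85) = 7 - 1*(-85) = 7 + 85 = 92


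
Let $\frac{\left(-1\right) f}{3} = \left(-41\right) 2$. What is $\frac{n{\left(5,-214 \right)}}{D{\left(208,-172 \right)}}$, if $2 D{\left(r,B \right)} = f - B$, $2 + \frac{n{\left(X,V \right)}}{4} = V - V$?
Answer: $- \frac{8}{209} \approx -0.038278$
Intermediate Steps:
$f = 246$ ($f = - 3 \left(\left(-41\right) 2\right) = \left(-3\right) \left(-82\right) = 246$)
$n{\left(X,V \right)} = -8$ ($n{\left(X,V \right)} = -8 + 4 \left(V - V\right) = -8 + 4 \cdot 0 = -8 + 0 = -8$)
$D{\left(r,B \right)} = 123 - \frac{B}{2}$ ($D{\left(r,B \right)} = \frac{246 - B}{2} = 123 - \frac{B}{2}$)
$\frac{n{\left(5,-214 \right)}}{D{\left(208,-172 \right)}} = - \frac{8}{123 - -86} = - \frac{8}{123 + 86} = - \frac{8}{209}$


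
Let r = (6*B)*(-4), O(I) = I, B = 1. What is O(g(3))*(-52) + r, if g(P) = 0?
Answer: -24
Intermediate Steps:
r = -24 (r = (6*1)*(-4) = 6*(-4) = -24)
O(g(3))*(-52) + r = 0*(-52) - 24 = 0 - 24 = -24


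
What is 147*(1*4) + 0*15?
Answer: 588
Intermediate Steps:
147*(1*4) + 0*15 = 147*4 + 0 = 588 + 0 = 588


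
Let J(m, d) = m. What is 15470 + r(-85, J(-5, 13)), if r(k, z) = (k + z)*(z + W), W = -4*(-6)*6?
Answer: 2960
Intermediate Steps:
W = 144 (W = 24*6 = 144)
r(k, z) = (144 + z)*(k + z) (r(k, z) = (k + z)*(z + 144) = (k + z)*(144 + z) = (144 + z)*(k + z))
15470 + r(-85, J(-5, 13)) = 15470 + ((-5)² + 144*(-85) + 144*(-5) - 85*(-5)) = 15470 + (25 - 12240 - 720 + 425) = 15470 - 12510 = 2960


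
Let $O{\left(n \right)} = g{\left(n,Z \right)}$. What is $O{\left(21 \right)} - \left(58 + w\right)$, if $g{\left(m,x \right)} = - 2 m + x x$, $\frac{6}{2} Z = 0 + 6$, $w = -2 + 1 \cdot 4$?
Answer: $-98$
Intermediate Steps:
$w = 2$ ($w = -2 + 4 = 2$)
$Z = 2$ ($Z = \frac{0 + 6}{3} = \frac{1}{3} \cdot 6 = 2$)
$g{\left(m,x \right)} = x^{2} - 2 m$ ($g{\left(m,x \right)} = - 2 m + x^{2} = x^{2} - 2 m$)
$O{\left(n \right)} = 4 - 2 n$ ($O{\left(n \right)} = 2^{2} - 2 n = 4 - 2 n$)
$O{\left(21 \right)} - \left(58 + w\right) = \left(4 - 42\right) - \left(58 + 2\right) = \left(4 - 42\right) - 60 = -38 - 60 = -98$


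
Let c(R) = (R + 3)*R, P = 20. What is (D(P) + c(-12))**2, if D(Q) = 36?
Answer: 20736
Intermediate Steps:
c(R) = R*(3 + R) (c(R) = (3 + R)*R = R*(3 + R))
(D(P) + c(-12))**2 = (36 - 12*(3 - 12))**2 = (36 - 12*(-9))**2 = (36 + 108)**2 = 144**2 = 20736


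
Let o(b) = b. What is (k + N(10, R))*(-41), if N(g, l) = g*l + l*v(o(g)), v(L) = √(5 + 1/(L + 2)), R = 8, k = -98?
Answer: 738 - 164*√183/3 ≈ -1.5170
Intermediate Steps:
v(L) = √(5 + 1/(2 + L))
N(g, l) = g*l + l*√((11 + 5*g)/(2 + g))
(k + N(10, R))*(-41) = (-98 + 8*(10 + √((11 + 5*10)/(2 + 10))))*(-41) = (-98 + 8*(10 + √((11 + 50)/12)))*(-41) = (-98 + 8*(10 + √((1/12)*61)))*(-41) = (-98 + 8*(10 + √(61/12)))*(-41) = (-98 + 8*(10 + √183/6))*(-41) = (-98 + (80 + 4*√183/3))*(-41) = (-18 + 4*√183/3)*(-41) = 738 - 164*√183/3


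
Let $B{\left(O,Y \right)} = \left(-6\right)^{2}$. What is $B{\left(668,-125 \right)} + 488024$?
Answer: $488060$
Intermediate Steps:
$B{\left(O,Y \right)} = 36$
$B{\left(668,-125 \right)} + 488024 = 36 + 488024 = 488060$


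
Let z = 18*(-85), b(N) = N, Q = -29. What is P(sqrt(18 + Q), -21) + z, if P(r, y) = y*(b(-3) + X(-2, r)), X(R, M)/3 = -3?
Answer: -1278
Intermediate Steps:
X(R, M) = -9 (X(R, M) = 3*(-3) = -9)
P(r, y) = -12*y (P(r, y) = y*(-3 - 9) = y*(-12) = -12*y)
z = -1530
P(sqrt(18 + Q), -21) + z = -12*(-21) - 1530 = 252 - 1530 = -1278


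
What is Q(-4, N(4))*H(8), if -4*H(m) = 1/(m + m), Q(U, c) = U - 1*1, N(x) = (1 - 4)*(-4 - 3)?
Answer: 5/64 ≈ 0.078125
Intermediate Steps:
N(x) = 21 (N(x) = -3*(-7) = 21)
Q(U, c) = -1 + U (Q(U, c) = U - 1 = -1 + U)
H(m) = -1/(8*m) (H(m) = -1/(4*(m + m)) = -1/(2*m)/4 = -1/(8*m))
Q(-4, N(4))*H(8) = (-1 - 4)*(-⅛/8) = -(-5)/(8*8) = -5*(-1/64) = 5/64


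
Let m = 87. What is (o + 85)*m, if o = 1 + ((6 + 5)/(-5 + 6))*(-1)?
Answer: 6525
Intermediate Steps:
o = -10 (o = 1 + (11/1)*(-1) = 1 + (11*1)*(-1) = 1 + 11*(-1) = 1 - 11 = -10)
(o + 85)*m = (-10 + 85)*87 = 75*87 = 6525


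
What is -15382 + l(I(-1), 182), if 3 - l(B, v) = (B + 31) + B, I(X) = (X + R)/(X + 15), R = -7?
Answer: -107862/7 ≈ -15409.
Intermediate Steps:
I(X) = (-7 + X)/(15 + X) (I(X) = (X - 7)/(X + 15) = (-7 + X)/(15 + X))
l(B, v) = -28 - 2*B (l(B, v) = 3 - ((B + 31) + B) = 3 - ((31 + B) + B) = 3 - (31 + 2*B) = 3 + (-31 - 2*B) = -28 - 2*B)
-15382 + l(I(-1), 182) = -15382 + (-28 - 2*(-7 - 1)/(15 - 1)) = -15382 + (-28 - 2*(-8)/14) = -15382 + (-28 - (-8)/7) = -15382 + (-28 - 2*(-4/7)) = -15382 + (-28 + 8/7) = -15382 - 188/7 = -107862/7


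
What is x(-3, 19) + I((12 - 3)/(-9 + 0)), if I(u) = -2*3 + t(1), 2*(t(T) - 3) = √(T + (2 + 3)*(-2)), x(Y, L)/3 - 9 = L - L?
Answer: 24 + 3*I/2 ≈ 24.0 + 1.5*I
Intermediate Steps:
x(Y, L) = 27 (x(Y, L) = 27 + 3*(L - L) = 27 + 3*0 = 27 + 0 = 27)
t(T) = 3 + √(-10 + T)/2 (t(T) = 3 + √(T + (2 + 3)*(-2))/2 = 3 + √(T + 5*(-2))/2 = 3 + √(T - 10)/2 = 3 + √(-10 + T)/2)
I(u) = -3 + 3*I/2 (I(u) = -2*3 + (3 + √(-10 + 1)/2) = -6 + (3 + √(-9)/2) = -6 + (3 + (3*I)/2) = -6 + (3 + 3*I/2) = -3 + 3*I/2)
x(-3, 19) + I((12 - 3)/(-9 + 0)) = 27 + (-3 + 3*I/2) = 24 + 3*I/2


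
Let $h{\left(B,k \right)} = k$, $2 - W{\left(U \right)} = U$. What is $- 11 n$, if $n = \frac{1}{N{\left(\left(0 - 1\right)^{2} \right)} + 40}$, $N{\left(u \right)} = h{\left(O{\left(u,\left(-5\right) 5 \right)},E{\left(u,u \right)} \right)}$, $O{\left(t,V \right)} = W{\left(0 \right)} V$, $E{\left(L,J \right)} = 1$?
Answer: $- \frac{11}{41} \approx -0.26829$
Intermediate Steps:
$W{\left(U \right)} = 2 - U$
$O{\left(t,V \right)} = 2 V$ ($O{\left(t,V \right)} = \left(2 - 0\right) V = \left(2 + 0\right) V = 2 V$)
$N{\left(u \right)} = 1$
$n = \frac{1}{41}$ ($n = \frac{1}{1 + 40} = \frac{1}{41} \approx 0.02439$)
$- 11 n = \left(-11\right) \frac{1}{41} = - \frac{11}{41}$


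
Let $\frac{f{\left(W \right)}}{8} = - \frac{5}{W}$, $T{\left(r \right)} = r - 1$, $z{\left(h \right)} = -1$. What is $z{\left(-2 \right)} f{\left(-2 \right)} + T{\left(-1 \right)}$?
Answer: $-22$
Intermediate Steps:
$T{\left(r \right)} = -1 + r$
$f{\left(W \right)} = - \frac{40}{W}$ ($f{\left(W \right)} = 8 \left(- \frac{5}{W}\right) = - \frac{40}{W}$)
$z{\left(-2 \right)} f{\left(-2 \right)} + T{\left(-1 \right)} = - \frac{-40}{-2} - 2 = - \frac{\left(-40\right) \left(-1\right)}{2} - 2 = \left(-1\right) 20 - 2 = -20 - 2 = -22$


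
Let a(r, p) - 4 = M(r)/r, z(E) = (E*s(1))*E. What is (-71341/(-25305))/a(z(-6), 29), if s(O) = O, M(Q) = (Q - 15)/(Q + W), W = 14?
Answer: 2853640/4060609 ≈ 0.70276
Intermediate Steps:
M(Q) = (-15 + Q)/(14 + Q) (M(Q) = (Q - 15)/(Q + 14) = (-15 + Q)/(14 + Q))
z(E) = E**2 (z(E) = (E*1)*E = E*E = E**2)
a(r, p) = 4 + (-15 + r)/(r*(14 + r)) (a(r, p) = 4 + ((-15 + r)/(14 + r))/r = 4 + (-15 + r)/(r*(14 + r)))
(-71341/(-25305))/a(z(-6), 29) = (-71341/(-25305))/(((-15 + (-6)**2 + 4*(-6)**2*(14 + (-6)**2))/(((-6)**2)*(14 + (-6)**2)))) = (-71341*(-1/25305))/(((-15 + 36 + 4*36*(14 + 36))/(36*(14 + 36)))) = 71341/(25305*(((1/36)*(-15 + 36 + 4*36*50)/50))) = 71341/(25305*(((1/36)*(1/50)*(-15 + 36 + 7200)))) = 71341/(25305*(((1/36)*(1/50)*7221))) = 71341/(25305*(2407/600)) = (71341/25305)*(600/2407) = 2853640/4060609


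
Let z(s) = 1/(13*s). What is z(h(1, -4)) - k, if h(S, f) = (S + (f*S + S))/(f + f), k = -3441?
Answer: 44737/13 ≈ 3441.3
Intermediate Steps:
h(S, f) = (2*S + S*f)/(2*f) (h(S, f) = (S + (S*f + S))/((2*f)) = (S + (S + S*f))*(1/(2*f)) = (2*S + S*f)*(1/(2*f)) = (2*S + S*f)/(2*f))
z(s) = 1/(13*s)
z(h(1, -4)) - k = 1/(13*((½)*1 + 1/(-4))) - 1*(-3441) = 1/(13*(½ + 1*(-¼))) + 3441 = 1/(13*(½ - ¼)) + 3441 = 1/(13*(¼)) + 3441 = (1/13)*4 + 3441 = 4/13 + 3441 = 44737/13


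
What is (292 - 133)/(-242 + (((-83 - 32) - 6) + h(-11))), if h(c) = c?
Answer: -159/374 ≈ -0.42513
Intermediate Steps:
(292 - 133)/(-242 + (((-83 - 32) - 6) + h(-11))) = (292 - 133)/(-242 + (((-83 - 32) - 6) - 11)) = 159/(-242 + ((-115 - 6) - 11)) = 159/(-242 + (-121 - 11)) = 159/(-242 - 132) = 159/(-374) = 159*(-1/374) = -159/374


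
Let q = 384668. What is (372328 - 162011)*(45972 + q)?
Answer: 90570912880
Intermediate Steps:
(372328 - 162011)*(45972 + q) = (372328 - 162011)*(45972 + 384668) = 210317*430640 = 90570912880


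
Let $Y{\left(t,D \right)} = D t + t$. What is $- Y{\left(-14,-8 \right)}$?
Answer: $-98$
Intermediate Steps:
$Y{\left(t,D \right)} = t + D t$
$- Y{\left(-14,-8 \right)} = - \left(-14\right) \left(1 - 8\right) = - \left(-14\right) \left(-7\right) = \left(-1\right) 98 = -98$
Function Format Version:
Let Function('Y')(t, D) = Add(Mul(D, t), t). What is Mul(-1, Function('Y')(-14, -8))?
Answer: -98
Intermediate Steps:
Function('Y')(t, D) = Add(t, Mul(D, t))
Mul(-1, Function('Y')(-14, -8)) = Mul(-1, Mul(-14, Add(1, -8))) = Mul(-1, Mul(-14, -7)) = Mul(-1, 98) = -98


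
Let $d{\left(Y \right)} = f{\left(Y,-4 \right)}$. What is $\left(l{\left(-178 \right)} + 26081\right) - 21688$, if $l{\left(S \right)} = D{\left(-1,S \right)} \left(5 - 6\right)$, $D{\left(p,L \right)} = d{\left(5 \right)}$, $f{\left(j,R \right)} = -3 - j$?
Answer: $4401$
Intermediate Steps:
$d{\left(Y \right)} = -3 - Y$
$D{\left(p,L \right)} = -8$ ($D{\left(p,L \right)} = -3 - 5 = -8$)
$l{\left(S \right)} = 8$ ($l{\left(S \right)} = - 8 \left(5 - 6\right) = \left(-8\right) \left(-1\right) = 8$)
$\left(l{\left(-178 \right)} + 26081\right) - 21688 = \left(8 + 26081\right) - 21688 = 26089 - 21688 = 4401$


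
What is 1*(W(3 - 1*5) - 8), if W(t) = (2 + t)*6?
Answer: -8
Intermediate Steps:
W(t) = 12 + 6*t
1*(W(3 - 1*5) - 8) = 1*((12 + 6*(3 - 1*5)) - 8) = 1*((12 + 6*(3 - 5)) - 8) = 1*((12 + 6*(-2)) - 8) = 1*((12 - 12) - 8) = 1*(0 - 8) = 1*(-8) = -8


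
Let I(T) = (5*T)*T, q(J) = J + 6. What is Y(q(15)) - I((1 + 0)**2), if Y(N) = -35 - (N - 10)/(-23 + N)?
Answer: -69/2 ≈ -34.500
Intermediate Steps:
q(J) = 6 + J
I(T) = 5*T**2
Y(N) = -35 - (-10 + N)/(-23 + N)
Y(q(15)) - I((1 + 0)**2) = (815 - 36*(6 + 15))/(-23 + (6 + 15)) - 5*((1 + 0)**2)**2 = (815 - 36*21)/(-23 + 21) - 5*(1**2)**2 = (815 - 756)/(-2) - 5*1**2 = -1/2*59 - 5 = -59/2 - 1*5 = -59/2 - 5 = -69/2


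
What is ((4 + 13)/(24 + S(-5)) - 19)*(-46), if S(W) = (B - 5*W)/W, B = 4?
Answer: 75624/91 ≈ 831.03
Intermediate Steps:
S(W) = (4 - 5*W)/W
((4 + 13)/(24 + S(-5)) - 19)*(-46) = ((4 + 13)/(24 + (-5 + 4/(-5))) - 19)*(-46) = (17/(24 + (-5 + 4*(-⅕))) - 19)*(-46) = (17/(24 + (-5 - ⅘)) - 19)*(-46) = (17/(24 - 29/5) - 19)*(-46) = (17/(91/5) - 19)*(-46) = (17*(5/91) - 19)*(-46) = (85/91 - 19)*(-46) = -1644/91*(-46) = 75624/91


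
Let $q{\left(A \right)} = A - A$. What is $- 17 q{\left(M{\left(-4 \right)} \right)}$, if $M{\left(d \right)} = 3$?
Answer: $0$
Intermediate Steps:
$q{\left(A \right)} = 0$
$- 17 q{\left(M{\left(-4 \right)} \right)} = \left(-17\right) 0 = 0$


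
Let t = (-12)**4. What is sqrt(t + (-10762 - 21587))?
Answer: 7*I*sqrt(237) ≈ 107.76*I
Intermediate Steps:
t = 20736
sqrt(t + (-10762 - 21587)) = sqrt(20736 + (-10762 - 21587)) = sqrt(20736 - 32349) = sqrt(-11613) = 7*I*sqrt(237)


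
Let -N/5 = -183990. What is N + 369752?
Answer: 1289702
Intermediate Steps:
N = 919950 (N = -5*(-183990) = 919950)
N + 369752 = 919950 + 369752 = 1289702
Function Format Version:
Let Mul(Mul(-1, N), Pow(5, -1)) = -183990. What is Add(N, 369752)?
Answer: 1289702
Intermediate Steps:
N = 919950 (N = Mul(-5, -183990) = 919950)
Add(N, 369752) = Add(919950, 369752) = 1289702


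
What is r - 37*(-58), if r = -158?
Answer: 1988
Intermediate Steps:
r - 37*(-58) = -158 - 37*(-58) = -158 + 2146 = 1988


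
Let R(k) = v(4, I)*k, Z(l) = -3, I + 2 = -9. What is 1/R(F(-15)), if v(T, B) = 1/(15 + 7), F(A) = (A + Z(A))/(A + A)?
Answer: 110/3 ≈ 36.667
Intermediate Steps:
I = -11 (I = -2 - 9 = -11)
F(A) = (-3 + A)/(2*A) (F(A) = (A - 3)/(A + A) = (-3 + A)/((2*A)) = (-3 + A)*(1/(2*A)) = (-3 + A)/(2*A))
v(T, B) = 1/22
R(k) = k/22
1/R(F(-15)) = 1/(((1/2)*(-3 - 15)/(-15))/22) = 1/(((1/2)*(-1/15)*(-18))/22) = 1/((1/22)*(3/5)) = 1/(3/110) = 110/3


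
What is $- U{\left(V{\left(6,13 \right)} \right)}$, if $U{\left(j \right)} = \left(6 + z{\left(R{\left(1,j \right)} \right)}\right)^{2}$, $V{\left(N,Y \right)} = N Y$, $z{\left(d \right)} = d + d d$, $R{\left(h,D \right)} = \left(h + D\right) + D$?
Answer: $-615635344$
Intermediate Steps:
$R{\left(h,D \right)} = h + 2 D$ ($R{\left(h,D \right)} = \left(D + h\right) + D = h + 2 D$)
$z{\left(d \right)} = d + d^{2}$
$U{\left(j \right)} = \left(6 + \left(1 + 2 j\right) \left(2 + 2 j\right)\right)^{2}$ ($U{\left(j \right)} = \left(6 + \left(1 + 2 j\right) \left(1 + \left(1 + 2 j\right)\right)\right)^{2} = \left(6 + \left(1 + 2 j\right) \left(2 + 2 j\right)\right)^{2}$)
$- U{\left(V{\left(6,13 \right)} \right)} = - 4 \left(3 + \left(1 + 6 \cdot 13\right) \left(1 + 2 \cdot 6 \cdot 13\right)\right)^{2} = - 4 \left(3 + \left(1 + 78\right) \left(1 + 2 \cdot 78\right)\right)^{2} = - 4 \left(3 + 79 \left(1 + 156\right)\right)^{2} = - 4 \left(3 + 79 \cdot 157\right)^{2} = - 4 \left(3 + 12403\right)^{2} = - 4 \cdot 12406^{2} = - 4 \cdot 153908836 = \left(-1\right) 615635344 = -615635344$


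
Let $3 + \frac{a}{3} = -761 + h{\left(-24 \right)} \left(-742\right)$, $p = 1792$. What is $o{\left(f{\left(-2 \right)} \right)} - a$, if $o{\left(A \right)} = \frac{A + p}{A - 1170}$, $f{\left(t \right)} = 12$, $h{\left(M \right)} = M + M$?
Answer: $- \frac{60538826}{579} \approx -1.0456 \cdot 10^{5}$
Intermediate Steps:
$h{\left(M \right)} = 2 M$
$a = 104556$ ($a = -9 + 3 \left(-761 + 2 \left(-24\right) \left(-742\right)\right) = -9 + 3 \left(-761 - -35616\right) = -9 + 3 \left(-761 + 35616\right) = -9 + 3 \cdot 34855 = -9 + 104565 = 104556$)
$o{\left(A \right)} = \frac{1792 + A}{-1170 + A}$ ($o{\left(A \right)} = \frac{A + 1792}{A - 1170} = \frac{1792 + A}{-1170 + A}$)
$o{\left(f{\left(-2 \right)} \right)} - a = \frac{1792 + 12}{-1170 + 12} - 104556 = \frac{1}{-1158} \cdot 1804 - 104556 = \left(- \frac{1}{1158}\right) 1804 - 104556 = - \frac{902}{579} - 104556 = - \frac{60538826}{579}$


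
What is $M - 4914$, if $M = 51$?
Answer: $-4863$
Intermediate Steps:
$M - 4914 = 51 - 4914 = -4863$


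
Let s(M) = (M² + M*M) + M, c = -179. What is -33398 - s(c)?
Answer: -97301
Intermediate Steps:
s(M) = M + 2*M² (s(M) = (M² + M²) + M = 2*M² + M = M + 2*M²)
-33398 - s(c) = -33398 - (-179)*(1 + 2*(-179)) = -33398 - (-179)*(1 - 358) = -33398 - (-179)*(-357) = -33398 - 1*63903 = -33398 - 63903 = -97301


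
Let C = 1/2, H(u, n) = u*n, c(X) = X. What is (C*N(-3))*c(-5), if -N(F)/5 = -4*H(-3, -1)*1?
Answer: -150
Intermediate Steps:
H(u, n) = n*u
N(F) = 60 (N(F) = -5*(-(-4)*(-3)) = -5*(-4*3) = -(-60) = -5*(-12) = 60)
C = ½ ≈ 0.50000
(C*N(-3))*c(-5) = ((½)*60)*(-5) = 30*(-5) = -150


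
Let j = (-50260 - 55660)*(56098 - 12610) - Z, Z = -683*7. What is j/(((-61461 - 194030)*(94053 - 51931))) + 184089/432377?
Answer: 3972761548830761/4653151297211054 ≈ 0.85378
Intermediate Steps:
Z = -4781
j = -4606244179 (j = (-50260 - 55660)*(56098 - 12610) - 1*(-4781) = -105920*43488 + 4781 = -4606248960 + 4781 = -4606244179)
j/(((-61461 - 194030)*(94053 - 51931))) + 184089/432377 = -4606244179*1/((-61461 - 194030)*(94053 - 51931)) + 184089/432377 = -4606244179/((-255491*42122)) + 184089*(1/432377) = -4606244179/(-10761791902) + 184089/432377 = -4606244179*(-1/10761791902) + 184089/432377 = 4606244179/10761791902 + 184089/432377 = 3972761548830761/4653151297211054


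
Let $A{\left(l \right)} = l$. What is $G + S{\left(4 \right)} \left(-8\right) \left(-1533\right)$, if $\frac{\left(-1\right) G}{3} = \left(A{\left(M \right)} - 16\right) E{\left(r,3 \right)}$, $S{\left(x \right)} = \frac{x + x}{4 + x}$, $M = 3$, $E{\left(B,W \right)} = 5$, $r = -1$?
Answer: $12459$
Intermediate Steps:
$S{\left(x \right)} = \frac{2 x}{4 + x}$
$G = 195$ ($G = - 3 \left(3 - 16\right) 5 = - 3 \left(\left(-13\right) 5\right) = \left(-3\right) \left(-65\right) = 195$)
$G + S{\left(4 \right)} \left(-8\right) \left(-1533\right) = 195 + 2 \cdot 4 \frac{1}{4 + 4} \left(-8\right) \left(-1533\right) = 195 + 2 \cdot 4 \cdot \frac{1}{8} \left(-8\right) \left(-1533\right) = 195 + 1 \left(-8\right) \left(-1533\right) = 195 - -12264 = 195 + 12264 = 12459$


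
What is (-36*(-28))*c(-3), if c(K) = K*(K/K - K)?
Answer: -12096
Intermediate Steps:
c(K) = K*(1 - K)
(-36*(-28))*c(-3) = (-36*(-28))*(-3*(1 - 1*(-3))) = 1008*(-3*(1 + 3)) = 1008*(-3*4) = 1008*(-12) = -12096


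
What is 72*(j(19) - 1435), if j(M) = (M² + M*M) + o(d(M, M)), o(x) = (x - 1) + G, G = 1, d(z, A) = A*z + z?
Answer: -23976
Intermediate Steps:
d(z, A) = z + A*z
o(x) = x (o(x) = (x - 1) + 1 = (-1 + x) + 1 = x)
j(M) = 2*M² + M*(1 + M) (j(M) = (M² + M*M) + M*(1 + M) = (M² + M²) + M*(1 + M) = 2*M² + M*(1 + M))
72*(j(19) - 1435) = 72*(19*(1 + 3*19) - 1435) = 72*(19*(1 + 57) - 1435) = 72*(19*58 - 1435) = 72*(1102 - 1435) = 72*(-333) = -23976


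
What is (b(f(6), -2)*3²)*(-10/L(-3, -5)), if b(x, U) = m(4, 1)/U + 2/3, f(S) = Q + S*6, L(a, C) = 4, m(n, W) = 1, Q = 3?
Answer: -15/4 ≈ -3.7500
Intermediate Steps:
f(S) = 3 + 6*S (f(S) = 3 + S*6 = 3 + 6*S)
b(x, U) = ⅔ + 1/U (b(x, U) = 1/U + 2/3 = 1/U + 2*(⅓) = 1/U + ⅔ = ⅔ + 1/U)
(b(f(6), -2)*3²)*(-10/L(-3, -5)) = ((⅔ + 1/(-2))*3²)*(-10/4) = ((⅔ - ½)*9)*(-10*¼) = ((⅙)*9)*(-5/2) = (3/2)*(-5/2) = -15/4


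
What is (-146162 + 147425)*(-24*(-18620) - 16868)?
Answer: 543105156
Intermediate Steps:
(-146162 + 147425)*(-24*(-18620) - 16868) = 1263*(446880 - 16868) = 1263*430012 = 543105156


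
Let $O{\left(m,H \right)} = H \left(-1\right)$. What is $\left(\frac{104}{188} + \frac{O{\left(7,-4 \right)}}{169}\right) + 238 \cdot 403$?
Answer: $\frac{761849484}{7943} \approx 95915.0$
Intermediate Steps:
$O{\left(m,H \right)} = - H$
$\left(\frac{104}{188} + \frac{O{\left(7,-4 \right)}}{169}\right) + 238 \cdot 403 = \left(\frac{104}{188} + \frac{\left(-1\right) \left(-4\right)}{169}\right) + 238 \cdot 403 = \left(104 \cdot \frac{1}{188} + 4 \cdot \frac{1}{169}\right) + 95914 = \left(\frac{26}{47} + \frac{4}{169}\right) + 95914 = \frac{4582}{7943} + 95914 = \frac{761849484}{7943}$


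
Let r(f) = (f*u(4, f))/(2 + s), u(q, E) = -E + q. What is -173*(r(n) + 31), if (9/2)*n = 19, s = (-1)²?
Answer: -1290061/243 ≈ -5308.9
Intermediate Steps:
s = 1
n = 38/9 (n = (2/9)*19 = 38/9 ≈ 4.2222)
u(q, E) = q - E
r(f) = f*(4 - f)/3 (r(f) = (f*(4 - f))/(2 + 1) = (f*(4 - f))/3 = (f*(4 - f))*(⅓) = f*(4 - f)/3)
-173*(r(n) + 31) = -173*((⅓)*(38/9)*(4 - 1*38/9) + 31) = -173*((⅓)*(38/9)*(4 - 38/9) + 31) = -173*((⅓)*(38/9)*(-2/9) + 31) = -173*(-76/243 + 31) = -173*7457/243 = -1290061/243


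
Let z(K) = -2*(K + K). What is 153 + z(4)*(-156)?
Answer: 2649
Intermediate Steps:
z(K) = -4*K
153 + z(4)*(-156) = 153 - 4*4*(-156) = 153 - 16*(-156) = 153 + 2496 = 2649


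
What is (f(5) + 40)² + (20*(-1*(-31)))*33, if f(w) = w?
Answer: 22485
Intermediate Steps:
(f(5) + 40)² + (20*(-1*(-31)))*33 = (5 + 40)² + (20*(-1*(-31)))*33 = 45² + (20*31)*33 = 2025 + 620*33 = 2025 + 20460 = 22485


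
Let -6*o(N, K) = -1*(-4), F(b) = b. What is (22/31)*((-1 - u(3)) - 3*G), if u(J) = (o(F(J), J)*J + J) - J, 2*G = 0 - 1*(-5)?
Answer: -143/31 ≈ -4.6129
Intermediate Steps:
G = 5/2 (G = (0 - 1*(-5))/2 = (0 + 5)/2 = (1/2)*5 = 5/2 ≈ 2.5000)
o(N, K) = -2/3 (o(N, K) = -(-1)*(-4)/6 = -1/6*4 = -2/3)
u(J) = -2*J/3 (u(J) = (-2*J/3 + J) - J = J/3 - J = -2*J/3)
(22/31)*((-1 - u(3)) - 3*G) = (22/31)*((-1 - (-2)*3/3) - 3*5/2) = (22*(1/31))*((-1 - 1*(-2)) - 15/2) = 22*((-1 + 2) - 15/2)/31 = 22*(1 - 15/2)/31 = (22/31)*(-13/2) = -143/31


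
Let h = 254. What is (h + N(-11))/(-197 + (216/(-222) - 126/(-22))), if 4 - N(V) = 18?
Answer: -24420/19561 ≈ -1.2484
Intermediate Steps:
N(V) = -14 (N(V) = 4 - 1*18 = 4 - 18 = -14)
(h + N(-11))/(-197 + (216/(-222) - 126/(-22))) = (254 - 14)/(-197 + (216/(-222) - 126/(-22))) = 240/(-197 + (216*(-1/222) - 126*(-1/22))) = 240/(-197 + (-36/37 + 63/11)) = 240/(-197 + 1935/407) = 240/(-78244/407) = 240*(-407/78244) = -24420/19561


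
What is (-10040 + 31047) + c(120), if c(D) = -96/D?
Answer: 105031/5 ≈ 21006.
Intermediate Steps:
(-10040 + 31047) + c(120) = (-10040 + 31047) - 96/120 = 21007 - 96*1/120 = 21007 - ⅘ = 105031/5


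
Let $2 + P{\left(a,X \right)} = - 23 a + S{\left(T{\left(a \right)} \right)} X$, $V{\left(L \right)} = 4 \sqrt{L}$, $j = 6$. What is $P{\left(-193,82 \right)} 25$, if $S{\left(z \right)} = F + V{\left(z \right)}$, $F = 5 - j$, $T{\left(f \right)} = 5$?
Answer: $108875 + 8200 \sqrt{5} \approx 1.2721 \cdot 10^{5}$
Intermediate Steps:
$F = -1$ ($F = 5 - 6 = -1$)
$S{\left(z \right)} = -1 + 4 \sqrt{z}$
$P{\left(a,X \right)} = -2 - 23 a + X \left(-1 + 4 \sqrt{5}\right)$ ($P{\left(a,X \right)} = -2 + \left(- 23 a + \left(-1 + 4 \sqrt{5}\right) X\right) = -2 + \left(- 23 a + X \left(-1 + 4 \sqrt{5}\right)\right) = -2 - 23 a + X \left(-1 + 4 \sqrt{5}\right)$)
$P{\left(-193,82 \right)} 25 = \left(-2 - 82 - -4439 + 4 \cdot 82 \sqrt{5}\right) 25 = \left(-2 - 82 + 4439 + 328 \sqrt{5}\right) 25 = \left(4355 + 328 \sqrt{5}\right) 25 = 108875 + 8200 \sqrt{5}$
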